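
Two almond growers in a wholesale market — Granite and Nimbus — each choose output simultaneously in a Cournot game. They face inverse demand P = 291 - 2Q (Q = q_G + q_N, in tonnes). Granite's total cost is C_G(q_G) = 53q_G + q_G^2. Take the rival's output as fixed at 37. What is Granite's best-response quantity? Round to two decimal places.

With the rival's output fixed at 37, Granite's profit is π_G = (291 - 2·37 - 2q_G)q_G - (53q_G + q_G²) = (217 - 2q_G)q_G - (53q_G + q_G²).
∂π_G/∂q_G = 164 - 6q_G = 0, so q_G = 82/3.

27.33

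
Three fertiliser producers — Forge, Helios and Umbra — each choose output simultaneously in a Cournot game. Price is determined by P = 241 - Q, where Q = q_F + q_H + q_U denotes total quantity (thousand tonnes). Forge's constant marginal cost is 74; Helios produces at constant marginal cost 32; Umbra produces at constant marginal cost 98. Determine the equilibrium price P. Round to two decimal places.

Forge's profit: π_F = (241 - Q)q_F - (74q_F). Setting ∂π_F/∂q_F = 0: 167 - 2q_F - (q_H + q_U) = 0.
Helios's profit: π_H = (241 - Q)q_H - (32q_H). Setting ∂π_H/∂q_H = 0: 209 - 2q_H - (q_F + q_U) = 0.
Umbra's first-order condition: 143 - 2q_U - (q_F + q_H) = 0.
Adding the 3 first-order conditions: 519 − 4Q = 0, so Q = 519/4.
Back-substituting: q_F = (167 − 519/4) = 149/4, q_H = (209 − 519/4) = 317/4, q_U = (143 − 519/4) = 53/4.
Total output Q = 519/4, so price P = 241 - 519/4 = 445/4.

111.25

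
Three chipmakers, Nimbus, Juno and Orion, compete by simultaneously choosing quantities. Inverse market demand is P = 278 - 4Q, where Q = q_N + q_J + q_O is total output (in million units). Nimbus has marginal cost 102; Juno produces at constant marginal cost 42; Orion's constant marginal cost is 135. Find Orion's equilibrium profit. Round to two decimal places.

Nimbus's profit: π_N = (278 - 4Q)q_N - (102q_N). Setting ∂π_N/∂q_N = 0: 176 - 8q_N - 4(q_J + q_O) = 0.
Juno's first-order condition: 236 - 8q_J - 4(q_N + q_O) = 0.
Orion's profit: π_O = (278 - 4Q)q_O - (135q_O). Setting ∂π_O/∂q_O = 0: 143 - 8q_O - 4(q_N + q_J) = 0.
Adding the 3 conditions: 555 − 8Q − 8Q = 0, i.e. Q = 555/16.
Back-substituting: q_N = (176 − 555/4)/4 = 149/16, q_J = (236 − 555/4)/4 = 389/16, q_O = (143 − 555/4)/4 = 17/16.
Price P = 278 - 4·(555/16) = 557/4.
Orion's profit: (557/4 - 135)·(17/16) = 289/64.

4.52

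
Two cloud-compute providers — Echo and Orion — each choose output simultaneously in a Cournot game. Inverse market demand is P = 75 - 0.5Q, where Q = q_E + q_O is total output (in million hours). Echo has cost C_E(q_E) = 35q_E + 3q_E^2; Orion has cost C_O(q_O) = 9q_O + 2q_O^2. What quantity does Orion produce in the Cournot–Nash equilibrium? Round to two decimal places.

12.72

Echo's profit: π_E = (75 - 0.5Q)q_E - (35q_E + 3q_E²). Setting ∂π_E/∂q_E = 0: 40 - 7q_E - (1/2)(q_O) = 0.
Orion's first-order condition: 66 - 5q_O - (1/2)(q_E) = 0.
So q_E = (40 - (1/2)q_O)/7 and q_O = (66 - (1/2)q_E)/5.
Substituting one into the other gives q_E = 668/139 and q_O = 1768/139.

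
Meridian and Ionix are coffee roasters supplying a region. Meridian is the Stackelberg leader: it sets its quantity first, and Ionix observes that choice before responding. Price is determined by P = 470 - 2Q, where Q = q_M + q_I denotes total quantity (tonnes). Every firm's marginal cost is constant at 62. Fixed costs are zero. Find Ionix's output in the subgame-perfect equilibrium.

Solve by backward induction. Given q_M, the follower Ionix maximises π_I = (470 - 2q_M - 2q_I)q_I - 62q_I.
∂π_I/∂q_I = 408 - 2q_M - 4q_I = 0 gives the reaction function q_I = (408 - 2q_M)/4.
The leader anticipates this reaction. Substituting into P = 470 - 2Q gives P = 266 - q_M, so π_M = (266 - q_M)q_M - 62q_M.
Maximising: ∂π_M/∂q_M = 204 - 2q_M = 0, giving q_M = 102.
Then q_I = (408 - 2·102)/4 = 51.

51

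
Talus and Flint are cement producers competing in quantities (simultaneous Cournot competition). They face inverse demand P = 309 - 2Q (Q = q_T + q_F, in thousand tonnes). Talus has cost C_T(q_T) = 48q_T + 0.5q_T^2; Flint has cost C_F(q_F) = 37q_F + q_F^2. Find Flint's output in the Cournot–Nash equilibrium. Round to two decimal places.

32.23

Talus's profit: π_T = (309 - 2Q)q_T - (48q_T + (1/2)q_T²). Setting ∂π_T/∂q_T = 0: 261 - 5q_T - 2(q_F) = 0.
Flint's first-order condition: 272 - 6q_F - 2(q_T) = 0.
So q_T = (261 - 2q_F)/5 and q_F = (272 - 2q_T)/6.
Substituting one into the other gives q_T = 511/13 and q_F = 419/13.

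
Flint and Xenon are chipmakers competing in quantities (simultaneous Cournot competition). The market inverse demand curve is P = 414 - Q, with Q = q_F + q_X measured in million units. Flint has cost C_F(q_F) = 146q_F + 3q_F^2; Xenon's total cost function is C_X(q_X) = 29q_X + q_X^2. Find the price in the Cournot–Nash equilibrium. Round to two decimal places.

Flint's profit: π_F = (414 - Q)q_F - (146q_F + 3q_F²). Setting ∂π_F/∂q_F = 0: 268 - 8q_F - (q_X) = 0.
Xenon's profit: π_X = (414 - Q)q_X - (29q_X + q_X²). Setting ∂π_X/∂q_X = 0: 385 - 4q_X - (q_F) = 0.
Rearranging gives the reaction functions q_F = (268 - q_X)/8 and q_X = (385 - q_F)/4.
Substituting one into the other gives q_F = 687/31 and q_X = 90.7097.
Total output Q = 112.8710, so price P = 414 - 112.8710 = 301.1290.

301.13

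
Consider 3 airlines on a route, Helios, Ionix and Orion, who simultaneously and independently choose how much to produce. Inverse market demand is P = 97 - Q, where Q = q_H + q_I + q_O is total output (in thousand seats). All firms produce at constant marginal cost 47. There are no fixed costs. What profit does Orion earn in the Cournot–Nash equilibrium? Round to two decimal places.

A representative firm's profit is π_i = q_i(97 - Q) - 47q_i.
First-order condition (treating rivals' output as given): 50 - 2q_i - Σ_{j≠i} q_j = 0.
By symmetry each firm produces the same amount; substituting Σ_{j≠i} q_j = 2q_i yields q_i = 50/4 = 25/2.
Price P = 97 - 75/2 = 119/2.
Orion's profit: (119/2 - 47)·(25/2) = 625/4.

156.25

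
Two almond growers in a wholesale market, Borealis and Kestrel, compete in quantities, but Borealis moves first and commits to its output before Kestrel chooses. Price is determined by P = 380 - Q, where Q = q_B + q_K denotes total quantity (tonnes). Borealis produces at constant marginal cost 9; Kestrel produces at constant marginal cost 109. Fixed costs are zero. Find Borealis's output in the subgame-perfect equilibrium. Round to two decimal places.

The follower Kestrel best-responds to any q_B: π_K = (380 - Q)q_K - 109q_K.
∂π_K/∂q_K = 271 - q_B - 2q_K = 0 gives the reaction function q_K = (271 - q_B)/2.
Borealis substitutes q_K(q_B) into its own profit: π_B = q_B(380 - q_B - (271 - q_B)/2) - 9q_B = (489/2 - (1/2)q_B)q_B - 9q_B.
The leader's first-order condition 471/2 - q_B = 0 yields q_B = 471/2.
Then q_K = (271 - 471/2)/2 = 71/4.

235.50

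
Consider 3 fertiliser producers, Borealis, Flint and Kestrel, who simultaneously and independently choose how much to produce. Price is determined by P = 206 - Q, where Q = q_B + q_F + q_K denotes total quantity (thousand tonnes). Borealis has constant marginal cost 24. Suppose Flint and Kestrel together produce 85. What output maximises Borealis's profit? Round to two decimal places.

48.50

With rivals' combined output fixed at 85, Borealis's profit is π_B = (206 - 85 - q_B)q_B - (24q_B) = (121 - q_B)q_B - (24q_B).
∂π_B/∂q_B = 97 - 2q_B = 0, so q_B = 97/2.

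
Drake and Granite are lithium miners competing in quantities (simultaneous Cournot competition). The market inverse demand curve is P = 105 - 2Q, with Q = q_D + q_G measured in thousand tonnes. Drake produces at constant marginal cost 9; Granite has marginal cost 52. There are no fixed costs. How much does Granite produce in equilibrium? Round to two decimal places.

Drake's profit: π_D = (105 - 2Q)q_D - (9q_D). Setting ∂π_D/∂q_D = 0: 96 - 4q_D - 2(q_G) = 0.
Granite's profit: π_G = (105 - 2Q)q_G - (52q_G). Setting ∂π_G/∂q_G = 0: 53 - 4q_G - 2(q_D) = 0.
Rearranging gives the reaction functions q_D = (96 - 2q_G)/4 and q_G = (53 - 2q_D)/4.
Solving the pair: q_D = 139/6, q_G = 5/3.

1.67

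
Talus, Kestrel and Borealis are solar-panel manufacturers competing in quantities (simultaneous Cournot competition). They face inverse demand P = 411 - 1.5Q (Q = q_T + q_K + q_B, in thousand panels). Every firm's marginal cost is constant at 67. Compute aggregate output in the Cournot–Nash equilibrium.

172

Each firm earns π_i = (411 - 1.5Q)q_i - 67q_i.
Setting ∂π_i/∂q_i = 0 with rivals' quantities fixed: 344 - 3q_i - (3/2)·Σ_{j≠i} q_j = 0.
By symmetry each firm produces the same amount; substituting Σ_{j≠i} q_j = 2q_i yields q_i = 344/6 = 172/3.
Total output Q = 172/3 + 172/3 + 172/3 = 172.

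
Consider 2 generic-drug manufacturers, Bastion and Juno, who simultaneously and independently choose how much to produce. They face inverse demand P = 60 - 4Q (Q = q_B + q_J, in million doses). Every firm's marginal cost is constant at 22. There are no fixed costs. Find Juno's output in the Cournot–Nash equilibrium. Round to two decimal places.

A representative firm's profit is π_i = q_i(60 - 4Q) - 22q_i.
Setting ∂π_i/∂q_i = 0 with rivals' quantities fixed: 38 - 8q_i - 4q_j = 0.
With identical firms every q_j equals q_i, so q_j = q_i and 38 = 12q_i, giving q_i = 19/6.

3.17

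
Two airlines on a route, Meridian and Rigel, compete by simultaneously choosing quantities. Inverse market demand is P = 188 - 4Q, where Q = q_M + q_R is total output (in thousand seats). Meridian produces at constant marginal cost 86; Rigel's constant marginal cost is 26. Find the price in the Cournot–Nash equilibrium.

100

Meridian's profit: π_M = (188 - 4Q)q_M - (86q_M). Setting ∂π_M/∂q_M = 0: 102 - 8q_M - 4(q_R) = 0.
Rigel's first-order condition: 162 - 8q_R - 4(q_M) = 0.
Best responses: q_M = (102 - 4q_R)/8, q_R = (162 - 4q_M)/8.
Substituting one into the other gives q_M = 7/2 and q_R = 37/2.
Total output Q = 22, so price P = 188 - 4·22 = 100.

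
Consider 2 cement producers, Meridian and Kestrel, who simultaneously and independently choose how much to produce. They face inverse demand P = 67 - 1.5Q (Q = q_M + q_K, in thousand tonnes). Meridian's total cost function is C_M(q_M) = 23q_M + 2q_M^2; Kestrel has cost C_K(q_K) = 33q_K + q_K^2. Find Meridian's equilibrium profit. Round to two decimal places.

Meridian's profit: π_M = (67 - 1.5Q)q_M - (23q_M + 2q_M²). Setting ∂π_M/∂q_M = 0: 44 - 7q_M - (3/2)(q_K) = 0.
Kestrel's first-order condition: 34 - 5q_K - (3/2)(q_M) = 0.
Rearranging gives the reaction functions q_M = (44 - (3/2)q_K)/7 and q_K = (34 - (3/2)q_M)/5.
Substituting one into the other gives q_M = 676/131 and q_K = 688/131.
Price P = 67 - (3/2)·(1364/131) = 51.3817.
Meridian's profit: 51.3817·(676/131) - 23·(676/131) - 2(676/131)² = 93.2006.

93.20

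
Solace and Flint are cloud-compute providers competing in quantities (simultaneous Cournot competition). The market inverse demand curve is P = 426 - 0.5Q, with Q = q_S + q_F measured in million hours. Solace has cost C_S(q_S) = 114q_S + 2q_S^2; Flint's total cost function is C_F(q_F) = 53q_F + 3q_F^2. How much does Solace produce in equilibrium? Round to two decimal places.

57.48

Solace's profit: π_S = (426 - 0.5Q)q_S - (114q_S + 2q_S²). Setting ∂π_S/∂q_S = 0: 312 - 5q_S - (1/2)(q_F) = 0.
Flint's profit: π_F = (426 - 0.5Q)q_F - (53q_F + 3q_F²). Setting ∂π_F/∂q_F = 0: 373 - 7q_F - (1/2)(q_S) = 0.
Best responses: q_S = (312 - (1/2)q_F)/5, q_F = (373 - (1/2)q_S)/7.
Substituting one into the other gives q_S = 57.4820 and q_F = 49.1799.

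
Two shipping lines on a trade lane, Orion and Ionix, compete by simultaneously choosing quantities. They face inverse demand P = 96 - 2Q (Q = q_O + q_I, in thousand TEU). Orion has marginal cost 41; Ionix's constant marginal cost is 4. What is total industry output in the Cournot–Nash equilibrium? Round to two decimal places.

24.50

Orion's profit: π_O = (96 - 2Q)q_O - (41q_O). Setting ∂π_O/∂q_O = 0: 55 - 4q_O - 2(q_I) = 0.
Ionix's first-order condition: 92 - 4q_I - 2(q_O) = 0.
So q_O = (55 - 2q_I)/4 and q_I = (92 - 2q_O)/4.
Solving the pair: q_O = 3, q_I = 43/2.
Total output Q = 3 + 43/2 = 49/2.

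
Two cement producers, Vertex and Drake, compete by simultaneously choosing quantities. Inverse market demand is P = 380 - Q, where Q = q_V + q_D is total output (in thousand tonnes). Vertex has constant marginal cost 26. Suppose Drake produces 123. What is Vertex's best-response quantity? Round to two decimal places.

With the rival's output fixed at 123, Vertex's profit is π_V = (380 - 123 - q_V)q_V - (26q_V) = (257 - q_V)q_V - (26q_V).
∂π_V/∂q_V = 231 - 2q_V = 0, so q_V = 231/2.

115.50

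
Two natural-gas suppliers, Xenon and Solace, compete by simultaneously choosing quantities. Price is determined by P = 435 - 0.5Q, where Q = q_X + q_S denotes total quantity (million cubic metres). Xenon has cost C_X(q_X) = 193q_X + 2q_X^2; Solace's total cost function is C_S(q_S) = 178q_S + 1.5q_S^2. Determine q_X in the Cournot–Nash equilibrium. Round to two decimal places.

42.51

Xenon's profit: π_X = (435 - 0.5Q)q_X - (193q_X + 2q_X²). Setting ∂π_X/∂q_X = 0: 242 - 5q_X - (1/2)(q_S) = 0.
Solace's first-order condition: 257 - 4q_S - (1/2)(q_X) = 0.
Rearranging gives the reaction functions q_X = (242 - (1/2)q_S)/5 and q_S = (257 - (1/2)q_X)/4.
Substituting one into the other gives q_X = 42.5063 and q_S = 58.9367.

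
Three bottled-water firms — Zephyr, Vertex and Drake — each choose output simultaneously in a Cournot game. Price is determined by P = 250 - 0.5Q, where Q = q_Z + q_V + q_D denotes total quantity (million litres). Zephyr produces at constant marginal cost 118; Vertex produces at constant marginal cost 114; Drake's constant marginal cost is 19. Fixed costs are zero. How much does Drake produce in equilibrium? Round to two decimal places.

Zephyr's profit: π_Z = (250 - 0.5Q)q_Z - (118q_Z). Setting ∂π_Z/∂q_Z = 0: 132 - q_Z - (1/2)(q_V + q_D) = 0.
Vertex's profit: π_V = (250 - 0.5Q)q_V - (114q_V). Setting ∂π_V/∂q_V = 0: 136 - q_V - (1/2)(q_Z + q_D) = 0.
Drake's profit: π_D = (250 - 0.5Q)q_D - (19q_D). Setting ∂π_D/∂q_D = 0: 231 - q_D - (1/2)(q_Z + q_V) = 0.
Summing all 3 equations gives 499 − 2Q = 0, hence Q = 499/2.
Back-substituting: q_Z = (132 − 499/4)/(1/2) = 29/2, q_V = (136 − 499/4)/(1/2) = 45/2, q_D = (231 − 499/4)/(1/2) = 425/2.

212.50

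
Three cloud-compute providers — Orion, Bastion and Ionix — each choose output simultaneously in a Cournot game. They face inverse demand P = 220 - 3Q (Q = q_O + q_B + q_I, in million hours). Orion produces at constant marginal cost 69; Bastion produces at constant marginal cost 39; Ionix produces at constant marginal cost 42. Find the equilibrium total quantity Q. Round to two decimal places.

Orion's profit: π_O = (220 - 3Q)q_O - (69q_O). Setting ∂π_O/∂q_O = 0: 151 - 6q_O - 3(q_B + q_I) = 0.
Bastion's profit: π_B = (220 - 3Q)q_B - (39q_B). Setting ∂π_B/∂q_B = 0: 181 - 6q_B - 3(q_O + q_I) = 0.
Ionix's first-order condition: 178 - 6q_I - 3(q_O + q_B) = 0.
Summing all 3 equations gives 510 − 12Q = 0, hence Q = 85/2.
Back-substituting: q_O = (151 − 255/2)/3 = 47/6, q_B = (181 − 255/2)/3 = 107/6, q_I = (178 − 255/2)/3 = 101/6.
Total output Q = 47/6 + 107/6 + 101/6 = 85/2.

42.50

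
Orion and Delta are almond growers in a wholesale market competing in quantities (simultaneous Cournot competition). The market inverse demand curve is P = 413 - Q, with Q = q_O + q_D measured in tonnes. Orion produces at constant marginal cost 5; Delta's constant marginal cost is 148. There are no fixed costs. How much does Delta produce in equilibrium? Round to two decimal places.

Orion's profit: π_O = (413 - Q)q_O - (5q_O). Setting ∂π_O/∂q_O = 0: 408 - 2q_O - (q_D) = 0.
Delta's profit: π_D = (413 - Q)q_D - (148q_D). Setting ∂π_D/∂q_D = 0: 265 - 2q_D - (q_O) = 0.
Best responses: q_O = (408 - q_D)/2, q_D = (265 - q_O)/2.
Solving the pair: q_O = 551/3, q_D = 122/3.

40.67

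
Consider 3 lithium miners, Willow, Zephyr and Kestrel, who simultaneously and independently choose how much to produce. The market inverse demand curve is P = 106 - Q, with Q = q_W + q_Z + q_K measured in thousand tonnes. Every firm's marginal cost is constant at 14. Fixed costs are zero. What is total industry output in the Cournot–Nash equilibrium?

69

A representative firm's profit is π_i = q_i(106 - Q) - 14q_i.
First-order condition (treating rivals' output as given): 92 - 2q_i - Σ_{j≠i} q_j = 0.
By symmetry each firm produces the same amount; substituting Σ_{j≠i} q_j = 2q_i yields q_i = 92/4 = 23.
Total output Q = 23 + 23 + 23 = 69.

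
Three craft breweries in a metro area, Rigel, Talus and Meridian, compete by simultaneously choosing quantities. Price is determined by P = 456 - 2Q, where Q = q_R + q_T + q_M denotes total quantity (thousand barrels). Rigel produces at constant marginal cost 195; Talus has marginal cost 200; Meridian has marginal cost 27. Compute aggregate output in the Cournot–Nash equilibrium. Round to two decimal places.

118.25

Rigel's profit: π_R = (456 - 2Q)q_R - (195q_R). Setting ∂π_R/∂q_R = 0: 261 - 4q_R - 2(q_T + q_M) = 0.
Talus's profit: π_T = (456 - 2Q)q_T - (200q_T). Setting ∂π_T/∂q_T = 0: 256 - 4q_T - 2(q_R + q_M) = 0.
Meridian's profit: π_M = (456 - 2Q)q_M - (27q_M). Setting ∂π_M/∂q_M = 0: 429 - 4q_M - 2(q_R + q_T) = 0.
Summing all 3 equations gives 946 − 8Q = 0, hence Q = 473/4.
Back-substituting: q_R = (261 − 473/2)/2 = 49/4, q_T = (256 − 473/2)/2 = 39/4, q_M = (429 − 473/2)/2 = 385/4.
Total output Q = 49/4 + 39/4 + 385/4 = 473/4.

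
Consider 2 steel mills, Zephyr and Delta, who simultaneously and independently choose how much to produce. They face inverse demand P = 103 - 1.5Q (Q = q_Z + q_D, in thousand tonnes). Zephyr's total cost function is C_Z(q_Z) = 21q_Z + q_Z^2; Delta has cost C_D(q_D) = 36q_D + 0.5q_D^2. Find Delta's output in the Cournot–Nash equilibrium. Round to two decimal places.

11.94

Zephyr's profit: π_Z = (103 - 1.5Q)q_Z - (21q_Z + q_Z²). Setting ∂π_Z/∂q_Z = 0: 82 - 5q_Z - (3/2)(q_D) = 0.
Delta's profit: π_D = (103 - 1.5Q)q_D - (36q_D + (1/2)q_D²). Setting ∂π_D/∂q_D = 0: 67 - 4q_D - (3/2)(q_Z) = 0.
Rearranging gives the reaction functions q_Z = (82 - (3/2)q_D)/5 and q_D = (67 - (3/2)q_Z)/4.
Solving the pair: q_Z = 910/71, q_D = 848/71.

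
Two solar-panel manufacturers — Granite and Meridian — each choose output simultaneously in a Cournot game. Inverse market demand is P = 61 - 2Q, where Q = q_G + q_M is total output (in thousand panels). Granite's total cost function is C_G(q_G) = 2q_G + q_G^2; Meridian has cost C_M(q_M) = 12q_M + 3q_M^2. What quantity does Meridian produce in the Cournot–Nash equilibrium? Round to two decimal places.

3.14

Granite's profit: π_G = (61 - 2Q)q_G - (2q_G + q_G²). Setting ∂π_G/∂q_G = 0: 59 - 6q_G - 2(q_M) = 0.
Meridian's profit: π_M = (61 - 2Q)q_M - (12q_M + 3q_M²). Setting ∂π_M/∂q_M = 0: 49 - 10q_M - 2(q_G) = 0.
Rearranging gives the reaction functions q_G = (59 - 2q_M)/6 and q_M = (49 - 2q_G)/10.
Substituting one into the other gives q_G = 123/14 and q_M = 22/7.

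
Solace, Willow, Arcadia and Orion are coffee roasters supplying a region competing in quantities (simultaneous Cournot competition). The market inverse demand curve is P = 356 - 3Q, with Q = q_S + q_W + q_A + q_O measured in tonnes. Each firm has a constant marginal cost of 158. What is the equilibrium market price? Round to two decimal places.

197.60

Each firm earns π_i = (356 - 3Q)q_i - 158q_i.
First-order condition (treating rivals' output as given): 198 - 6q_i - 3·Σ_{j≠i} q_j = 0.
By symmetry each firm produces the same amount; substituting Σ_{j≠i} q_j = 3q_i yields q_i = 198/15 = 66/5.
Total output Q = 264/5, so price P = 356 - 3·(264/5) = 988/5.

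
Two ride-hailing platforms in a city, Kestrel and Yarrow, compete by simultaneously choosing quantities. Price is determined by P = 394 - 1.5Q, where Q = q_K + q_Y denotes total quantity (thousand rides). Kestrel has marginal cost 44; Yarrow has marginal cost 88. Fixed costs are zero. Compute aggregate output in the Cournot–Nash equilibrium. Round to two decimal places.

145.78

Kestrel's profit: π_K = (394 - 1.5Q)q_K - (44q_K). Setting ∂π_K/∂q_K = 0: 350 - 3q_K - (3/2)(q_Y) = 0.
Yarrow's first-order condition: 306 - 3q_Y - (3/2)(q_K) = 0.
Best responses: q_K = (350 - (3/2)q_Y)/3, q_Y = (306 - (3/2)q_K)/3.
Solving the pair: q_K = 788/9, q_Y = 524/9.
Total output Q = 788/9 + 524/9 = 1312/9.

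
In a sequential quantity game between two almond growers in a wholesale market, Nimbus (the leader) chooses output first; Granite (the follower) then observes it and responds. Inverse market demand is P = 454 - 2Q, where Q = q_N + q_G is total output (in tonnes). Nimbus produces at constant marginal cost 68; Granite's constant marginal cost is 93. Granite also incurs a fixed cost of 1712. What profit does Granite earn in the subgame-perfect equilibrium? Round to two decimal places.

The follower Granite best-responds to any q_N: π_G = (454 - 2Q)q_G - 93q_G.
∂π_G/∂q_G = 361 - 2q_N - 4q_G = 0 gives the reaction function q_G = (361 - 2q_N)/4.
Nimbus substitutes q_G(q_N) into its own profit: π_N = q_N(454 - 2q_N - (361 - 2q_N)/2) - 68q_N = (547/2 - q_N)q_N - 68q_N.
The leader's first-order condition 411/2 - 2q_N = 0 yields q_N = 411/4.
Then q_G = (361 - 2·(411/4))/4 = 311/8.
Price P = 454 - 2·(1133/8) = 683/4.
Granite's profit: (683/4 - 93)·(311/8) - 1712 = 1310.5313.

1310.53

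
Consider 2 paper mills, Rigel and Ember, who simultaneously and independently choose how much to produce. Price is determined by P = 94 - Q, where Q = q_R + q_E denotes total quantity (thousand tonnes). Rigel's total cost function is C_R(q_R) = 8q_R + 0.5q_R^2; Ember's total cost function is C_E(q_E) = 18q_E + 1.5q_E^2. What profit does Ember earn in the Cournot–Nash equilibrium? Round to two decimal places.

Rigel's profit: π_R = (94 - Q)q_R - (8q_R + (1/2)q_R²). Setting ∂π_R/∂q_R = 0: 86 - 3q_R - (q_E) = 0.
Ember's first-order condition: 76 - 5q_E - (q_R) = 0.
Best responses: q_R = (86 - q_E)/3, q_E = (76 - q_R)/5.
Substituting one into the other gives q_R = 177/7 and q_E = 71/7.
Price P = 94 - 248/7 = 410/7.
Ember's profit: (410/7)·(71/7) - 18·(71/7) - (3/2)(71/7)² = 257.1939.

257.19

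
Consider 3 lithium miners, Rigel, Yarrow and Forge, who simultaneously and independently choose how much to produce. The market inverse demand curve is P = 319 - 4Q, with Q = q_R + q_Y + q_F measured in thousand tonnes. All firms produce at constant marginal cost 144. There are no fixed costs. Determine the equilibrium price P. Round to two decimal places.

187.75

A representative firm's profit is π_i = q_i(319 - 4Q) - 144q_i.
First-order condition (treating rivals' output as given): 175 - 8q_i - 4·Σ_{j≠i} q_j = 0.
By symmetry each firm produces the same amount; substituting Σ_{j≠i} q_j = 2q_i yields q_i = 175/16.
Total output Q = 525/16, so price P = 319 - 4·(525/16) = 751/4.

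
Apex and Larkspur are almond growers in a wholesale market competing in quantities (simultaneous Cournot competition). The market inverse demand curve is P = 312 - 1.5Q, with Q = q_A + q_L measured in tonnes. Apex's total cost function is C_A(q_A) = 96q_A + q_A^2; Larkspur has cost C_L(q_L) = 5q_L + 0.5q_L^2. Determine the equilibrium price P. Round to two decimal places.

Apex's profit: π_A = (312 - 1.5Q)q_A - (96q_A + q_A²). Setting ∂π_A/∂q_A = 0: 216 - 5q_A - (3/2)(q_L) = 0.
Larkspur's profit: π_L = (312 - 1.5Q)q_L - (5q_L + (1/2)q_L²). Setting ∂π_L/∂q_L = 0: 307 - 4q_L - (3/2)(q_A) = 0.
Rearranging gives the reaction functions q_A = (216 - (3/2)q_L)/5 and q_L = (307 - (3/2)q_A)/4.
Solving the pair: q_A = 1614/71, q_L = 68.2254.
Total output Q = 90.9577, so price P = 312 - (3/2)·90.9577 = 175.5634.

175.56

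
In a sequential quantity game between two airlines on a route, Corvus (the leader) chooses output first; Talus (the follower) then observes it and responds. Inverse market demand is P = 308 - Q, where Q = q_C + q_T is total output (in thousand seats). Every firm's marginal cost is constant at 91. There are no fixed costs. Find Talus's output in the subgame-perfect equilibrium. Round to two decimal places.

54.25

Solve by backward induction. Given q_C, the follower Talus maximises π_T = (308 - q_C - q_T)q_T - 91q_T.
∂π_T/∂q_T = 217 - q_C - 2q_T = 0 gives the reaction function q_T = (217 - q_C)/2.
The leader anticipates this reaction. Substituting into P = 308 - Q gives P = 399/2 - (1/2)q_C, so π_C = (399/2 - (1/2)q_C)q_C - 91q_C.
The leader's first-order condition 217/2 - q_C = 0 yields q_C = 217/2.
Then q_T = (217 - 217/2)/2 = 217/4.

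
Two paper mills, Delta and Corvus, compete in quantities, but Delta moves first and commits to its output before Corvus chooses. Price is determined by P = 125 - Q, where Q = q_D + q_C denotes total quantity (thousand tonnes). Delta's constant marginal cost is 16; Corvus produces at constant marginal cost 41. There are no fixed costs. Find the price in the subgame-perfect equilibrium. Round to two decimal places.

49.50

The follower Corvus best-responds to any q_D: π_C = (125 - Q)q_C - 41q_C.
Follower FOC: 84 - q_D - 2q_C = 0, so q_C(q_D) = (84 - q_D)/2.
The leader anticipates this reaction. Substituting into P = 125 - Q gives P = 83 - (1/2)q_D, so π_D = (83 - (1/2)q_D)q_D - 16q_D.
Maximising: ∂π_D/∂q_D = 67 - q_D = 0, giving q_D = 67.
Then q_C = (84 - 67)/2 = 17/2.
Total output Q = 151/2, so price P = 125 - 151/2 = 99/2.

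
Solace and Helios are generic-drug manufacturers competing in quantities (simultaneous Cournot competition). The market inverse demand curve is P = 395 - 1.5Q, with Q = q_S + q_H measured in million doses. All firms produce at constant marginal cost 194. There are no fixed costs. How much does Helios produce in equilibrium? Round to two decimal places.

44.67

Each firm earns π_i = (395 - 1.5Q)q_i - 194q_i.
First-order condition (treating rivals' output as given): 201 - 3q_i - (3/2)q_j = 0.
With identical firms every q_j equals q_i, so q_j = q_i and 201 = (9/2)q_i, giving q_i = 134/3.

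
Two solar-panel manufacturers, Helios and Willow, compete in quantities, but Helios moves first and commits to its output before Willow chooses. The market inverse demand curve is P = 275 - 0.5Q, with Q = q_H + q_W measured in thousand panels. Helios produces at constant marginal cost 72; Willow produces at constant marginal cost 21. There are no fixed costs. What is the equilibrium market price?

Solve by backward induction. Given q_H, the follower Willow maximises π_W = (275 - (1/2)q_H - (1/2)q_W)q_W - 21q_W.
Follower FOC: 254 - (1/2)q_H - q_W = 0, so q_W(q_H) = (254 - (1/2)q_H).
Helios substitutes q_W(q_H) into its own profit: π_H = q_H(275 - (1/2)q_H - (254 - (1/2)q_H)/2) - 72q_H = (148 - (1/4)q_H)q_H - 72q_H.
The leader's first-order condition 76 - (1/2)q_H = 0 yields q_H = 152.
Then q_W = (254 - (1/2)·152) = 178.
Total output Q = 330, so price P = 275 - (1/2)·330 = 110.

110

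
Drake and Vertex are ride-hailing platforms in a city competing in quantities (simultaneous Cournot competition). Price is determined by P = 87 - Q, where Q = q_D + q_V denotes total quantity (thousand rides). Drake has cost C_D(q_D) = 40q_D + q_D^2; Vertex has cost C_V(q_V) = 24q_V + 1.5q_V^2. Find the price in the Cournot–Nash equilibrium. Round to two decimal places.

67.16

Drake's profit: π_D = (87 - Q)q_D - (40q_D + q_D²). Setting ∂π_D/∂q_D = 0: 47 - 4q_D - (q_V) = 0.
Vertex's first-order condition: 63 - 5q_V - (q_D) = 0.
So q_D = (47 - q_V)/4 and q_V = (63 - q_D)/5.
Substituting one into the other gives q_D = 172/19 and q_V = 205/19.
Total output Q = 377/19, so price P = 87 - 377/19 = 1276/19.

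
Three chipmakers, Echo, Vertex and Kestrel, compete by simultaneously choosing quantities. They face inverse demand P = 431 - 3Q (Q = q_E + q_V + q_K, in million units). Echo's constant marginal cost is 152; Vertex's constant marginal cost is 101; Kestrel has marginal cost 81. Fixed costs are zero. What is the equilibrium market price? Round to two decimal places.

191.25

Echo's profit: π_E = (431 - 3Q)q_E - (152q_E). Setting ∂π_E/∂q_E = 0: 279 - 6q_E - 3(q_V + q_K) = 0.
Vertex's profit: π_V = (431 - 3Q)q_V - (101q_V). Setting ∂π_V/∂q_V = 0: 330 - 6q_V - 3(q_E + q_K) = 0.
Kestrel's first-order condition: 350 - 6q_K - 3(q_E + q_V) = 0.
Adding the 3 conditions: 959 − 6Q − 6Q = 0, i.e. Q = 959/12.
Back-substituting: q_E = (279 − 959/4)/3 = 157/12, q_V = (330 − 959/4)/3 = 361/12, q_K = (350 − 959/4)/3 = 147/4.
Total output Q = 959/12, so price P = 431 - 3·(959/12) = 765/4.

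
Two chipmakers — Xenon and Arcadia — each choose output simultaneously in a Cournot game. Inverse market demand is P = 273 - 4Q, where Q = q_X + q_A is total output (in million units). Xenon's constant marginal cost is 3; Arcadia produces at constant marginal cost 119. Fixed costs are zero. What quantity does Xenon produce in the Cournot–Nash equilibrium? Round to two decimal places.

32.17

Xenon's profit: π_X = (273 - 4Q)q_X - (3q_X). Setting ∂π_X/∂q_X = 0: 270 - 8q_X - 4(q_A) = 0.
Arcadia's profit: π_A = (273 - 4Q)q_A - (119q_A). Setting ∂π_A/∂q_A = 0: 154 - 8q_A - 4(q_X) = 0.
Rearranging gives the reaction functions q_X = (270 - 4q_A)/8 and q_A = (154 - 4q_X)/8.
Solving the pair: q_X = 193/6, q_A = 19/6.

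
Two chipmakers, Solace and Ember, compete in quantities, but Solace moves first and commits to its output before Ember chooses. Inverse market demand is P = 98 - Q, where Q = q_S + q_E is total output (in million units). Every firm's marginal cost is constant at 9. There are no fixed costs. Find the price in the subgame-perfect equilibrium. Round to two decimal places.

31.25

Solve by backward induction. Given q_S, the follower Ember maximises π_E = (98 - q_S - q_E)q_E - 9q_E.
Setting the follower's marginal profit to zero, 89 - q_S - 2q_E = 0, i.e. q_E = (89 - q_S)/2.
Solace substitutes q_E(q_S) into its own profit: π_S = q_S(98 - q_S - (89 - q_S)/2) - 9q_S = (107/2 - (1/2)q_S)q_S - 9q_S.
Leader FOC: 89/2 - q_S = 0, so q_S = 89/2.
Then q_E = (89 - 89/2)/2 = 89/4.
Total output Q = 267/4, so price P = 98 - 267/4 = 125/4.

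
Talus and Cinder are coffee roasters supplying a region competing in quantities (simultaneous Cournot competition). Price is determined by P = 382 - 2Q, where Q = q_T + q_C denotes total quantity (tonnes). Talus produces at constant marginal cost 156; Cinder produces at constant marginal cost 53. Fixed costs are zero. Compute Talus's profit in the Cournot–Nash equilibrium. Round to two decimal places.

840.50

Talus's profit: π_T = (382 - 2Q)q_T - (156q_T). Setting ∂π_T/∂q_T = 0: 226 - 4q_T - 2(q_C) = 0.
Cinder's first-order condition: 329 - 4q_C - 2(q_T) = 0.
Best responses: q_T = (226 - 2q_C)/4, q_C = (329 - 2q_T)/4.
Solving the pair: q_T = 41/2, q_C = 72.
Price P = 382 - 2·(185/2) = 197.
Talus's profit: (197 - 156)·(41/2) = 1681/2.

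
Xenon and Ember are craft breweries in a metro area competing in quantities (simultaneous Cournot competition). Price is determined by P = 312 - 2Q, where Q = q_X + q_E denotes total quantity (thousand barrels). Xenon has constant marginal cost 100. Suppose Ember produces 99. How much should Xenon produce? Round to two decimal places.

3.50

With the rival's output fixed at 99, Xenon's profit is π_X = (312 - 2·99 - 2q_X)q_X - (100q_X) = (114 - 2q_X)q_X - (100q_X).
∂π_X/∂q_X = 14 - 4q_X = 0, so q_X = 7/2.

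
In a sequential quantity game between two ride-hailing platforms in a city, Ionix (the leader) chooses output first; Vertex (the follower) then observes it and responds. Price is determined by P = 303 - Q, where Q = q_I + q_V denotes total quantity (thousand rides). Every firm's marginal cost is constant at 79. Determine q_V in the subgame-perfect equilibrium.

56

The follower Vertex best-responds to any q_I: π_V = (303 - Q)q_V - 79q_V.
∂π_V/∂q_V = 224 - q_I - 2q_V = 0 gives the reaction function q_V = (224 - q_I)/2.
The leader anticipates this reaction. Substituting into P = 303 - Q gives P = 191 - (1/2)q_I, so π_I = (191 - (1/2)q_I)q_I - 79q_I.
The leader's first-order condition 112 - q_I = 0 yields q_I = 112.
Then q_V = (224 - 112)/2 = 56.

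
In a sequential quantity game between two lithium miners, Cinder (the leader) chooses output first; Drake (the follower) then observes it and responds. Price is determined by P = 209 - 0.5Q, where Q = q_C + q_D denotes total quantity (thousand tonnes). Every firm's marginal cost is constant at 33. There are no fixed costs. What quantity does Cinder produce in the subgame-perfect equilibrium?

Solve by backward induction. Given q_C, the follower Drake maximises π_D = (209 - (1/2)q_C - (1/2)q_D)q_D - 33q_D.
∂π_D/∂q_D = 176 - (1/2)q_C - q_D = 0 gives the reaction function q_D = (176 - (1/2)q_C).
Cinder substitutes q_D(q_C) into its own profit: π_C = q_C(209 - (1/2)q_C - (176 - (1/2)q_C)/2) - 33q_C = (121 - (1/4)q_C)q_C - 33q_C.
Maximising: ∂π_C/∂q_C = 88 - (1/2)q_C = 0, giving q_C = 176.
Then q_D = (176 - (1/2)·176) = 88.

176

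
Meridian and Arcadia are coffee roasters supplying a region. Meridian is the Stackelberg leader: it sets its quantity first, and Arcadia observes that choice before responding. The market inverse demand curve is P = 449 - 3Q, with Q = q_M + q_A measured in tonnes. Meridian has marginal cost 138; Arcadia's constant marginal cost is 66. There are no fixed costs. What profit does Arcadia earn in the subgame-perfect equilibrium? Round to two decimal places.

5786.02

The follower Arcadia best-responds to any q_M: π_A = (449 - 3Q)q_A - 66q_A.
Setting the follower's marginal profit to zero, 383 - 3q_M - 6q_A = 0, i.e. q_A = (383 - 3q_M)/6.
Meridian substitutes q_A(q_M) into its own profit: π_M = q_M(449 - 3q_M - (383 - 3q_M)/2) - 138q_M = (515/2 - (3/2)q_M)q_M - 138q_M.
Leader FOC: 239/2 - 3q_M = 0, so q_M = 239/6.
Then q_A = (383 - 3·(239/6))/6 = 527/12.
Price P = 449 - 3·(335/4) = 791/4.
Arcadia's profit: (791/4 - 66)·(527/12) = 5786.0208.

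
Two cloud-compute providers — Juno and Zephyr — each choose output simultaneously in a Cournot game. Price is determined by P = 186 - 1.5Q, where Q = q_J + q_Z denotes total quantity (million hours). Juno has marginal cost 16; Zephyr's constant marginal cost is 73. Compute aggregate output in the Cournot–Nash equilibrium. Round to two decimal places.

Juno's profit: π_J = (186 - 1.5Q)q_J - (16q_J). Setting ∂π_J/∂q_J = 0: 170 - 3q_J - (3/2)(q_Z) = 0.
Zephyr's first-order condition: 113 - 3q_Z - (3/2)(q_J) = 0.
Best responses: q_J = (170 - (3/2)q_Z)/3, q_Z = (113 - (3/2)q_J)/3.
Substituting one into the other gives q_J = 454/9 and q_Z = 112/9.
Total output Q = 454/9 + 112/9 = 566/9.

62.89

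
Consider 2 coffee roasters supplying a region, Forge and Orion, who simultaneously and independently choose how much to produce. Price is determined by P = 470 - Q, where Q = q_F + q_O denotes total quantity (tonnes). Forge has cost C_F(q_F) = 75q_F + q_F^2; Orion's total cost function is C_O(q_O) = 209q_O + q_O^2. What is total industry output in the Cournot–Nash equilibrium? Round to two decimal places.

Forge's profit: π_F = (470 - Q)q_F - (75q_F + q_F²). Setting ∂π_F/∂q_F = 0: 395 - 4q_F - (q_O) = 0.
Orion's first-order condition: 261 - 4q_O - (q_F) = 0.
So q_F = (395 - q_O)/4 and q_O = (261 - q_F)/4.
Solving the pair: q_F = 1319/15, q_O = 649/15.
Total output Q = 1319/15 + 649/15 = 656/5.

131.20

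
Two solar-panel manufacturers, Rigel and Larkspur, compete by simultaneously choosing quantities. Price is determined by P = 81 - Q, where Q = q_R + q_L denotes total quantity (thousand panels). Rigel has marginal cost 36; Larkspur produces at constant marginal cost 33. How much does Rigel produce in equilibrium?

Rigel's profit: π_R = (81 - Q)q_R - (36q_R). Setting ∂π_R/∂q_R = 0: 45 - 2q_R - (q_L) = 0.
Larkspur's profit: π_L = (81 - Q)q_L - (33q_L). Setting ∂π_L/∂q_L = 0: 48 - 2q_L - (q_R) = 0.
Best responses: q_R = (45 - q_L)/2, q_L = (48 - q_R)/2.
Solving the pair: q_R = 14, q_L = 17.

14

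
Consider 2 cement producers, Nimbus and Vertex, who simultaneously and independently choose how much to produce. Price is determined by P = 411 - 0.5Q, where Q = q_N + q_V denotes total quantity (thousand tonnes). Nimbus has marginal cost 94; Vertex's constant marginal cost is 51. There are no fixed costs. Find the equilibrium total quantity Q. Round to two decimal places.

Nimbus's profit: π_N = (411 - 0.5Q)q_N - (94q_N). Setting ∂π_N/∂q_N = 0: 317 - q_N - (1/2)(q_V) = 0.
Vertex's profit: π_V = (411 - 0.5Q)q_V - (51q_V). Setting ∂π_V/∂q_V = 0: 360 - q_V - (1/2)(q_N) = 0.
Best responses: q_N = (317 - (1/2)q_V), q_V = (360 - (1/2)q_N).
Substituting one into the other gives q_N = 548/3 and q_V = 806/3.
Total output Q = 548/3 + 806/3 = 1354/3.

451.33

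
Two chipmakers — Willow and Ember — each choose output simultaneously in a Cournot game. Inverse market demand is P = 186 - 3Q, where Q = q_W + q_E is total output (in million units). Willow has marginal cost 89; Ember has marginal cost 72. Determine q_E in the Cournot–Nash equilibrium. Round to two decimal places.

14.56

Willow's profit: π_W = (186 - 3Q)q_W - (89q_W). Setting ∂π_W/∂q_W = 0: 97 - 6q_W - 3(q_E) = 0.
Ember's first-order condition: 114 - 6q_E - 3(q_W) = 0.
Best responses: q_W = (97 - 3q_E)/6, q_E = (114 - 3q_W)/6.
Solving the pair: q_W = 80/9, q_E = 131/9.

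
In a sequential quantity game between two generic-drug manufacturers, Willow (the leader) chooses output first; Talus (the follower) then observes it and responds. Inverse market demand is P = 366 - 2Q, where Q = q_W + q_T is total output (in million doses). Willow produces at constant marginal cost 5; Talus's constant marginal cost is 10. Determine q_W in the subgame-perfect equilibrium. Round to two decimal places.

Solve by backward induction. Given q_W, the follower Talus maximises π_T = (366 - 2q_W - 2q_T)q_T - 10q_T.
Setting the follower's marginal profit to zero, 356 - 2q_W - 4q_T = 0, i.e. q_T = (356 - 2q_W)/4.
The leader anticipates this reaction. Substituting into P = 366 - 2Q gives P = 188 - q_W, so π_W = (188 - q_W)q_W - 5q_W.
Maximising: ∂π_W/∂q_W = 183 - 2q_W = 0, giving q_W = 183/2.
Then q_T = (356 - 2·(183/2))/4 = 173/4.

91.50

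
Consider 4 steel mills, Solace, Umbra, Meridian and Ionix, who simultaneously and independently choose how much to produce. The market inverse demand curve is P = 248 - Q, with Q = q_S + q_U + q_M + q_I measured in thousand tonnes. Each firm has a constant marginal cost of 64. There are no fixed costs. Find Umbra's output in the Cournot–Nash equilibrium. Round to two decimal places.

36.80

Each firm earns π_i = (248 - Q)q_i - 64q_i.
First-order condition (treating rivals' output as given): 184 - 2q_i - Σ_{j≠i} q_j = 0.
With identical firms every q_j equals q_i, so Σ_{j≠i} q_j = 3q_i and 184 = 5q_i, giving q_i = 184/5.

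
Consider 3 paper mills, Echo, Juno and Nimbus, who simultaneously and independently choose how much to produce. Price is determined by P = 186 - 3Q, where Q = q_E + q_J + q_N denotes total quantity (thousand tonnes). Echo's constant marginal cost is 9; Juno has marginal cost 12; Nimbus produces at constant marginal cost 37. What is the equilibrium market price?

Echo's profit: π_E = (186 - 3Q)q_E - (9q_E). Setting ∂π_E/∂q_E = 0: 177 - 6q_E - 3(q_J + q_N) = 0.
Juno's profit: π_J = (186 - 3Q)q_J - (12q_J). Setting ∂π_J/∂q_J = 0: 174 - 6q_J - 3(q_E + q_N) = 0.
Nimbus's profit: π_N = (186 - 3Q)q_N - (37q_N). Setting ∂π_N/∂q_N = 0: 149 - 6q_N - 3(q_E + q_J) = 0.
Summing all 3 equations gives 500 − 12Q = 0, hence Q = 125/3.
Back-substituting: q_E = (177 − 125)/3 = 52/3, q_J = (174 − 125)/3 = 49/3, q_N = (149 − 125)/3 = 8.
Total output Q = 125/3, so price P = 186 - 3·(125/3) = 61.

61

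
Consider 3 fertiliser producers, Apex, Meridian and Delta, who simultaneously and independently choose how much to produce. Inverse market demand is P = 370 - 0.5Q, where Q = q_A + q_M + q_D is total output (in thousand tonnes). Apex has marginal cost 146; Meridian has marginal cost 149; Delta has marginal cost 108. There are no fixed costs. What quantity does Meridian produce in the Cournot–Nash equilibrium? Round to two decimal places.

Apex's profit: π_A = (370 - 0.5Q)q_A - (146q_A). Setting ∂π_A/∂q_A = 0: 224 - q_A - (1/2)(q_M + q_D) = 0.
Meridian's first-order condition: 221 - q_M - (1/2)(q_A + q_D) = 0.
Delta's profit: π_D = (370 - 0.5Q)q_D - (108q_D). Setting ∂π_D/∂q_D = 0: 262 - q_D - (1/2)(q_A + q_M) = 0.
Adding the 3 conditions: 707 − Q − Q = 0, i.e. Q = 707/2.
Back-substituting: q_A = (224 − 707/4)/(1/2) = 189/2, q_M = (221 − 707/4)/(1/2) = 177/2, q_D = (262 − 707/4)/(1/2) = 341/2.

88.50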